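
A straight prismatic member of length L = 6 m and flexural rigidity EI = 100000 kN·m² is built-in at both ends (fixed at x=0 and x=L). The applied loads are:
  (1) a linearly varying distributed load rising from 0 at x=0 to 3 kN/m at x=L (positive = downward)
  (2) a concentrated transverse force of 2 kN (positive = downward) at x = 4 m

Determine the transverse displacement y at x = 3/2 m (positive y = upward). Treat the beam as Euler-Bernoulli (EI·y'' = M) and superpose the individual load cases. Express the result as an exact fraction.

Load 1 — triangular load w₀=3 kN/m (0→w₀ over full span):
  y_1 = -w₀x²(L-x)²(x+2L)/(120LEI) = -3·(3/2)²·(6-(3/2))²·((3/2)+2·6)/(120·6·100000) = -6561/256000000 m
Load 2 — point force P=2 kN at a=4 m (b=L-a=2):
  y_2 = -Pb²x²(3aL-(3a+b)x)/(6L³EI)  [x≤a] = -2·2²·(3/2)²·(3·4·6-(3·4+2)·(3/2))/(6·6³·100000) = -17/2400000 m
Superposition: y = Σ y_i = -25123/768000000 m ≈ -0.000033 m

y(3/2) = -25123/768000000 m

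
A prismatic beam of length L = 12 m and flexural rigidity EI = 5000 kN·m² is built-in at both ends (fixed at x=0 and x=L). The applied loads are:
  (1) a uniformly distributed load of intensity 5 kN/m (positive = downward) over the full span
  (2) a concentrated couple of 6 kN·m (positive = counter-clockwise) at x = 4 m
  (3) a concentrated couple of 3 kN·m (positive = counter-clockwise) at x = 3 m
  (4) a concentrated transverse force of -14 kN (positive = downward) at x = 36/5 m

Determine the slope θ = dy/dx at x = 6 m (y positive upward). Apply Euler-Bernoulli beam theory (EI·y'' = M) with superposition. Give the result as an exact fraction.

θ(6) = 15003/10000000 rad

Load 1 — uniform load w=5 kN/m over full span:
  θ_1 = -wx(L-x)(L-2x)/(12EI) = -5·6·(12-6)·(12-2·6)/(12·5000) = 0 rad
Load 2 — applied couple M₀=6 kN·m at a=4 m (b=L-a=8):
  θ_2 = (R_Ax²/2 - M_Ax - M₀(x-a))/EI  [x>a] with R_A=2/3, M_A=0 = ((2/3)·6²/2 - 0·6 - 6·(6-4))/5000 = 0 rad
Load 3 — applied couple M₀=3 kN·m at a=3 m (b=L-a=9):
  θ_3 = (R_Ax²/2 - M_Ax - M₀(x-a))/EI  [x>a] with R_A=9/32, M_A=-9/16 = ((9/32)·6²/2 - (-9/16)·6 - 3·(6-3))/5000 = -9/80000 rad
Load 4 — point force P=-14 kN at a=36/5 m (b=L-a=24/5):
  θ_4 = -Pb²x(2aL-(3a+b)x)/(2L³EI)  [x≤a] = -(-14)·(24/5)²·6·(2·(36/5)·12-(3·(36/5)+(24/5))·6)/(2·12³·5000) = 126/78125 rad
Superposition: θ = Σ θ_i = 15003/10000000 rad ≈ 0.001500 rad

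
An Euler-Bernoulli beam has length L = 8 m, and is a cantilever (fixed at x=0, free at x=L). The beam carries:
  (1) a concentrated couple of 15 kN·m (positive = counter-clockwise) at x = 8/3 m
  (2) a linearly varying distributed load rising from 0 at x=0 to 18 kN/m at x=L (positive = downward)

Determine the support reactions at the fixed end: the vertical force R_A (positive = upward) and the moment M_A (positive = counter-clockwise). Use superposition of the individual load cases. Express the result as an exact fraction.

Load 1 — applied couple M₀=15 kN·m at a=8/3 m (b=L-a=16/3):
  R_A = 0 kN
  M_A = -M₀ = -15 kN·m
Load 2 — triangular load w₀=18 kN/m (0→w₀ over full span):
  R_A = w₀L/2 = 18·8/2 = 72 kN
  M_A = w₀L²/3 = 18·8²/3 = 384 kN·m
Superposition: R_A = 72 kN, M_A = 369 kN·m

R_A = 72 kN, M_A = 369 kN·m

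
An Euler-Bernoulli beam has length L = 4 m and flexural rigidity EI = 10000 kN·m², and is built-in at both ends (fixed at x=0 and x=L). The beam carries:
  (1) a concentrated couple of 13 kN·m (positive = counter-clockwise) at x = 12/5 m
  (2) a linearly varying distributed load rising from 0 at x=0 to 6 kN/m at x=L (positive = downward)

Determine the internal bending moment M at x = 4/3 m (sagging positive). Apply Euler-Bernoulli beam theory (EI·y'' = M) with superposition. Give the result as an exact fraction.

M(4/3) = 2084/675 kN·m

Load 1 — applied couple M₀=13 kN·m at a=12/5 m (b=L-a=8/5):
  M_1 = R_Ax - M_A  [x≤a] with R_A=117/25, M_A=104/25 = (117/25)·(4/3) - (104/25) = 52/25 kN·m
Load 2 — triangular load w₀=6 kN/m (0→w₀ over full span):
  M_2 = 3w₀Lx/20 - w₀L²/30 - w₀x³/(6L) = 3·6·4·(4/3)/20 - 6·4²/30 - 6·(4/3)³/(6·4) = 136/135 kN·m
Superposition: M = Σ M_i = 2084/675 kN·m ≈ 3.087407 kN·m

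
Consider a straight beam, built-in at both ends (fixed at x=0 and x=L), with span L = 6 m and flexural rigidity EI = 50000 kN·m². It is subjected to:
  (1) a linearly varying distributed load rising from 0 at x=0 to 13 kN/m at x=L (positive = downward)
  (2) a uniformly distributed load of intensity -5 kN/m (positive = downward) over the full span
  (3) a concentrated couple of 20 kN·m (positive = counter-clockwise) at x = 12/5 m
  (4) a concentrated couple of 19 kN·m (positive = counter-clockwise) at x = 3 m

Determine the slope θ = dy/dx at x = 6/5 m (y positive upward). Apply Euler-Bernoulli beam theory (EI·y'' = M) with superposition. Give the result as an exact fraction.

Load 1 — triangular load w₀=13 kN/m (0→w₀ over full span):
  θ_1 = -w₀(2x(L-x)(L-2x)(x+2L)+x²(L-x)²)/(120LEI) = -13·(2·(6/5)·(6-(6/5))·(6-2·(6/5))·((6/5)+2·6)+(6/5)²·(6-(6/5))²)/(120·6·50000) = -819/3906250 rad
Load 2 — uniform load w=-5 kN/m over full span:
  θ_2 = -wx(L-x)(L-2x)/(12EI) = -(-5)·(6/5)·(6-(6/5))·(6-2·(6/5))/(12·50000) = 27/156250 rad
Load 3 — applied couple M₀=20 kN·m at a=12/5 m (b=L-a=18/5):
  θ_3 = (R_Ax²/2 - M_Ax)/EI  [x≤a] with R_A=24/5, M_A=12/5 = ((24/5)·(6/5)²/2 - (12/5)·(6/5))/50000 = 9/781250 rad
Load 4 — applied couple M₀=19 kN·m at a=3 m (b=L-a=3):
  θ_4 = (R_Ax²/2 - M_Ax)/EI  [x≤a] with R_A=19/4, M_A=19/4 = ((19/4)·(6/5)²/2 - (19/4)·(6/5))/50000 = -57/1250000 rad
Superposition: θ = Σ θ_i = -2217/31250000 rad ≈ -0.000071 rad

θ(6/5) = -2217/31250000 rad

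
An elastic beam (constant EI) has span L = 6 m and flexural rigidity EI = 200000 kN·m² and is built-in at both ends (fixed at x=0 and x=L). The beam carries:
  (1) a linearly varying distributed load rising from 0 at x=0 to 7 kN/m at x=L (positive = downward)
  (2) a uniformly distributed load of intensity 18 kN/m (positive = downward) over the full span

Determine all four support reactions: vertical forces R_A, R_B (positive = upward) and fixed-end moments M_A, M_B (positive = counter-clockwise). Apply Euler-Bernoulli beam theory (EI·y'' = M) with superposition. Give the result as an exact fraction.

Load 1 — triangular load w₀=7 kN/m (0→w₀ over full span):
  R_A = 3w₀L/20 = 3·7·6/20 = 63/10 kN
  M_A = w₀L²/30 = 7·6²/30 = 42/5 kN·m
  R_B = 7w₀L/20 = 7·7·6/20 = 147/10 kN
  M_B = -w₀L²/20 = -7·6²/20 = -63/5 kN·m
Load 2 — uniform load w=18 kN/m over full span:
  R_A = wL/2 = 18·6/2 = 54 kN
  M_A = wL²/12 = 18·6²/12 = 54 kN·m
  R_B = wL/2 = 18·6/2 = 54 kN
  M_B = -wL²/12 = -18·6²/12 = -54 kN·m
Superposition: R_A = 603/10 kN, M_A = 312/5 kN·m, R_B = 687/10 kN, M_B = -333/5 kN·m

R_A = 603/10 kN, M_A = 312/5 kN·m, R_B = 687/10 kN, M_B = -333/5 kN·m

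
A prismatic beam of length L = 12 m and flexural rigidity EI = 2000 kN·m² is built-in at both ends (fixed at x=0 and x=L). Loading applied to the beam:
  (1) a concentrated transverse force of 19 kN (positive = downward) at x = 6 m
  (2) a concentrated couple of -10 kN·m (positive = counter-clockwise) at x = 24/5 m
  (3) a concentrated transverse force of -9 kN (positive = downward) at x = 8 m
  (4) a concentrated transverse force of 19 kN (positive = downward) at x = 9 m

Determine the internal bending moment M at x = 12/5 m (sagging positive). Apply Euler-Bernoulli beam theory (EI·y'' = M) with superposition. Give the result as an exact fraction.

Load 1 — point force P=19 kN at a=6 m (b=L-a=6):
  M_1 = Pb²(3a+b)x/L³ - Pab²/L²  [x≤a] = 19·6²·(3·6+6)·(12/5)/12³ - 19·6·6²/12² = -57/10 kN·m
Load 2 — applied couple M₀=-10 kN·m at a=24/5 m (b=L-a=36/5):
  M_2 = R_Ax - M_A  [x≤a] with R_A=-6/5, M_A=-6/5 = (-6/5)·(12/5) - (-6/5) = -42/25 kN·m
Load 3 — point force P=-9 kN at a=8 m (b=L-a=4):
  M_3 = Pb²(3a+b)x/L³ - Pab²/L²  [x≤a] = (-9)·4²·(3·8+4)·(12/5)/12³ - (-9)·8·4²/12² = 12/5 kN·m
Load 4 — point force P=19 kN at a=9 m (b=L-a=3):
  M_4 = Pb²(3a+b)x/L³ - Pab²/L²  [x≤a] = 19·3²·(3·9+3)·(12/5)/12³ - 19·9·3²/12² = -57/16 kN·m
Superposition: M = Σ M_i = -3417/400 kN·m ≈ -8.542500 kN·m

M(12/5) = -3417/400 kN·m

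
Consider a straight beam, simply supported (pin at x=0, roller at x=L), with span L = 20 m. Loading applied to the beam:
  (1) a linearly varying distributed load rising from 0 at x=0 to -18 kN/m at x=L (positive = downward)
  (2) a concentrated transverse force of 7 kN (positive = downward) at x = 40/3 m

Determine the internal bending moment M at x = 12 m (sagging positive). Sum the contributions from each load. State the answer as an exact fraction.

Load 1 — triangular load w₀=-18 kN/m (0→w₀ over full span):
  M_1 = w₀Lx/6 - w₀x³/(6L) = (-18)·20·12/6 - (-18)·12³/(6·20) = -2304/5 kN·m
Load 2 — point force P=7 kN at a=40/3 m (b=L-a=20/3):
  M_2 = Pbx/L  [x≤a] = 7·(20/3)·12/20 = 28 kN·m
Superposition: M = Σ M_i = -2164/5 kN·m ≈ -432.800000 kN·m

M(12) = -2164/5 kN·m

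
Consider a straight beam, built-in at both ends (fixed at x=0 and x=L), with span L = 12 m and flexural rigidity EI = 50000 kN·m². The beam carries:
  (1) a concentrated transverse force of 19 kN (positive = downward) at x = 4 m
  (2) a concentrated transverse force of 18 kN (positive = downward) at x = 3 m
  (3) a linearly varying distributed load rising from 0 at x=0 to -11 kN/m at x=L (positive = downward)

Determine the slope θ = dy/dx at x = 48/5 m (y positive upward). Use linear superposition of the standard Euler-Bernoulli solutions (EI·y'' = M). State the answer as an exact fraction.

θ(48/5) = -72289/93750000 rad

Load 1 — point force P=19 kN at a=4 m (b=L-a=8):
  θ_1 = Pa²(L-x)(2bL-(3b+a)(L-x))/(2L³EI)  [x>a] = 19·4²·(12-(48/5))·(2·8·12-(3·8+4)·(12-(48/5)))/(2·12³·50000) = 247/468750 rad
Load 2 — point force P=18 kN at a=3 m (b=L-a=9):
  θ_2 = Pa²(L-x)(2bL-(3b+a)(L-x))/(2L³EI)  [x>a] = 18·3²·(12-(48/5))·(2·9·12-(3·9+3)·(12-(48/5)))/(2·12³·50000) = 81/250000 rad
Load 3 — triangular load w₀=-11 kN/m (0→w₀ over full span):
  θ_3 = -w₀(2x(L-x)(L-2x)(x+2L)+x²(L-x)²)/(120LEI) = -(-11)·(2·(48/5)·(12-(48/5))·(12-2·(48/5))·((48/5)+2·12)+(48/5)²·(12-(48/5))²)/(120·12·50000) = -3168/1953125 rad
Superposition: θ = Σ θ_i = -72289/93750000 rad ≈ -0.000771 rad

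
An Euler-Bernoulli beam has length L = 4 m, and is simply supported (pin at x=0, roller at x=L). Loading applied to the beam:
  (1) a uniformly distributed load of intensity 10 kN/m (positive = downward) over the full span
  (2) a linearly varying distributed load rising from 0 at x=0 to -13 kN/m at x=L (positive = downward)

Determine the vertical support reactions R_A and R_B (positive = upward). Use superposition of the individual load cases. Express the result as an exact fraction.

Load 1 — uniform load w=10 kN/m over full span:
  R_A = wL/2 = 10·4/2 = 20 kN
  R_B = wL/2 = 10·4/2 = 20 kN
Load 2 — triangular load w₀=-13 kN/m (0→w₀ over full span):
  R_A = w₀L/6 = (-13)·4/6 = -26/3 kN
  R_B = w₀L/3 = (-13)·4/3 = -52/3 kN
Superposition: R_A = 34/3 kN, R_B = 8/3 kN

R_A = 34/3 kN, R_B = 8/3 kN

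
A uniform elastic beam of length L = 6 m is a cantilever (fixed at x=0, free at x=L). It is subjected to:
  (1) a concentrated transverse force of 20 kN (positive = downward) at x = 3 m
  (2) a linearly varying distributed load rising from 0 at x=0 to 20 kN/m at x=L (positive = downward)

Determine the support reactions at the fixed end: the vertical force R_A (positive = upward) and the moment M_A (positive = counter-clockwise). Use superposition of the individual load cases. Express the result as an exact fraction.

Load 1 — point force P=20 kN at a=3 m (b=L-a=3):
  R_A = P = 20 kN
  M_A = Pa = 20·3 = 60 kN·m
Load 2 — triangular load w₀=20 kN/m (0→w₀ over full span):
  R_A = w₀L/2 = 20·6/2 = 60 kN
  M_A = w₀L²/3 = 20·6²/3 = 240 kN·m
Superposition: R_A = 80 kN, M_A = 300 kN·m

R_A = 80 kN, M_A = 300 kN·m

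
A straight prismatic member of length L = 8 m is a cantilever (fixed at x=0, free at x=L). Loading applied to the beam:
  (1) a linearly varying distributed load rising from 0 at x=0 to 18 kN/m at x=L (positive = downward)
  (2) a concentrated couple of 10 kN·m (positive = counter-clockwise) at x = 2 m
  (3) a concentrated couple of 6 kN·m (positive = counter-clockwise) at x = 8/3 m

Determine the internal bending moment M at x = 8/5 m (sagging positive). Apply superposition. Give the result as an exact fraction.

Load 1 — triangular load w₀=18 kN/m (0→w₀ over full span):
  M_1 = w₀Lx/2 - w₀L²/3 - w₀x³/(6L) = 18·8·(8/5)/2 - 18·8²/3 - 18·(8/5)³/(6·8) = -33792/125 kN·m
Load 2 — applied couple M₀=10 kN·m at a=2 m (b=L-a=6):
  M_2 = M₀  [x≤a] = 10 = 10 kN·m
Load 3 — applied couple M₀=6 kN·m at a=8/3 m (b=L-a=16/3):
  M_3 = M₀  [x≤a] = 6 = 6 kN·m
Superposition: M = Σ M_i = -31792/125 kN·m ≈ -254.336000 kN·m

M(8/5) = -31792/125 kN·m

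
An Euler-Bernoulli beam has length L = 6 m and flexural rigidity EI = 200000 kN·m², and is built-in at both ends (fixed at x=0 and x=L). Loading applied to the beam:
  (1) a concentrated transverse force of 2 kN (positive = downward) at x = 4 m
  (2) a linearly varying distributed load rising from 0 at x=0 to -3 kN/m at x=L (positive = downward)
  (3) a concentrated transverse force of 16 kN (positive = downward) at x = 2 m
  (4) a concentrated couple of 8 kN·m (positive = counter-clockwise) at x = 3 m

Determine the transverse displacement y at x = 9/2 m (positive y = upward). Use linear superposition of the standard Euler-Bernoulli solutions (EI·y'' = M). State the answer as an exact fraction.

Load 1 — point force P=2 kN at a=4 m (b=L-a=2):
  y_1 = -Pa²(L-x)²(3bL-(3b+a)(L-x))/(6L³EI)  [x>a] = -2·4²·(6-(9/2))²·(3·2·6-(3·2+4)·(6-(9/2)))/(6·6³·200000) = -7/1200000 m
Load 2 — triangular load w₀=-3 kN/m (0→w₀ over full span):
  y_2 = -w₀x²(L-x)²(x+2L)/(120LEI) = -(-3)·(9/2)²·(6-(9/2))²·((9/2)+2·6)/(120·6·200000) = 8019/512000000 m
Load 3 — point force P=16 kN at a=2 m (b=L-a=4):
  y_3 = -Pa²(L-x)²(3bL-(3b+a)(L-x))/(6L³EI)  [x>a] = -16·2²·(6-(9/2))²·(3·4·6-(3·4+2)·(6-(9/2)))/(6·6³·200000) = -17/600000 m
Load 4 — applied couple M₀=8 kN·m at a=3 m (b=L-a=3):
  y_4 = (R_Ax³/6 - M_Ax²/2 - M₀(x-a)²/2)/EI  [x>a] with R_A=2, M_A=2 = (2·(9/2)³/6 - 2·(9/2)²/2 - 8·((9/2)-3)²/2)/200000 = 9/1600000 m
Superposition: y = Σ y_i = -19783/1536000000 m ≈ -0.000013 m

y(9/2) = -19783/1536000000 m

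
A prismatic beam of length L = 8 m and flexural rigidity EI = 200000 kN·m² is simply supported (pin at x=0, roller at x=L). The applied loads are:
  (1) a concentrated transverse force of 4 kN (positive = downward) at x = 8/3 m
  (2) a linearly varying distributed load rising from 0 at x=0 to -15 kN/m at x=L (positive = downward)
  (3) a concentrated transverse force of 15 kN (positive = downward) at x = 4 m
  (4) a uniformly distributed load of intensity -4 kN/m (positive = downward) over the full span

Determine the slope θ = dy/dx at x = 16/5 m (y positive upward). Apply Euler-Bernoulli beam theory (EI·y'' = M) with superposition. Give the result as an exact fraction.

θ(16/5) = 141917/506250000 rad

Load 1 — point force P=4 kN at a=8/3 m (b=L-a=16/3):
  θ_1 = -Pa(2L²-6Lx+3x²+a²)/(6LEI)  [x>a] = -4·(8/3)·(2·8²-6·8·(16/5)+3·(16/5)²+(8/3)²)/(6·8·200000) = -86/6328125 rad
Load 2 — triangular load w₀=-15 kN/m (0→w₀ over full span):
  θ_2 = -w₀(7L⁴-30L²x²+15x⁴)/(360LEI) = -(-15)·(7·8⁴-30·8²·(16/5)²+15·(16/5)⁴)/(360·8·200000) = 323/1171875 rad
Load 3 — point force P=15 kN at a=4 m (b=L-a=4):
  θ_3 = -Pb(L²-b²-3x²)/(6LEI)  [x≤a] = -15·4·(8²-4²-3·(16/5)²)/(6·8·200000) = -27/250000 rad
Load 4 — uniform load w=-4 kN/m over full span:
  θ_4 = -w(L³-6Lx²+4x³)/(24EI) = -(-4)·(8³-6·8·(16/5)²+4·(16/5)³)/(24·200000) = 148/1171875 rad
Superposition: θ = Σ θ_i = 141917/506250000 rad ≈ 0.000280 rad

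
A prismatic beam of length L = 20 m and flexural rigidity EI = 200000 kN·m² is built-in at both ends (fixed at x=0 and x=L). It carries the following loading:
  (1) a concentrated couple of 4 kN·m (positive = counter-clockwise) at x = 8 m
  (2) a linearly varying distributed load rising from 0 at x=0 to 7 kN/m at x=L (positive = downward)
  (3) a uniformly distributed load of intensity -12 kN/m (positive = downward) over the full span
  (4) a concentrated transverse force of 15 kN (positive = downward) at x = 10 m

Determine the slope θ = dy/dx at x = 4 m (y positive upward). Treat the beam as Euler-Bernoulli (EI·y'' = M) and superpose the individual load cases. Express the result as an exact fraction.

Load 1 — applied couple M₀=4 kN·m at a=8 m (b=L-a=12):
  θ_1 = (R_Ax²/2 - M_Ax)/EI  [x≤a] with R_A=36/125, M_A=12/25 = ((36/125)·4²/2 - (12/25)·4)/200000 = 3/1562500 rad
Load 2 — triangular load w₀=7 kN/m (0→w₀ over full span):
  θ_2 = -w₀(2x(L-x)(L-2x)(x+2L)+x²(L-x)²)/(120LEI) = -7·(2·4·(20-4)·(20-2·4)·(4+2·20)+4²·(20-4)²)/(120·20·200000) = -49/46875 rad
Load 3 — uniform load w=-12 kN/m over full span:
  θ_3 = -wx(L-x)(L-2x)/(12EI) = -(-12)·4·(20-4)·(20-2·4)/(12·200000) = 12/3125 rad
Load 4 — point force P=15 kN at a=10 m (b=L-a=10):
  θ_4 = -Pb²x(2aL-(3a+b)x)/(2L³EI)  [x≤a] = -15·10²·4·(2·10·20-(3·10+10)·4)/(2·20³·200000) = -9/20000 rad
Superposition: θ = Σ θ_i = 87997/37500000 rad ≈ 0.002347 rad

θ(4) = 87997/37500000 rad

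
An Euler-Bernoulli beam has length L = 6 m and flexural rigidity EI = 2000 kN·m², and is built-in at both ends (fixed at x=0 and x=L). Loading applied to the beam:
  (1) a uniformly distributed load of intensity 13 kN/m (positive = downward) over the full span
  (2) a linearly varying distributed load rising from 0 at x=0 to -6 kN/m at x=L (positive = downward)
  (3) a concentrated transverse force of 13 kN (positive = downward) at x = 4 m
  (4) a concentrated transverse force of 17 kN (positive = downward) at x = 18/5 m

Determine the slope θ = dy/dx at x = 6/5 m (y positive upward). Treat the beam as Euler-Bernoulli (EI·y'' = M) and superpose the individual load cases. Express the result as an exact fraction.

θ(6/5) = -138629/9375000 rad

Load 1 — uniform load w=13 kN/m over full span:
  θ_1 = -wx(L-x)(L-2x)/(12EI) = -13·(6/5)·(6-(6/5))·(6-2·(6/5))/(12·2000) = -351/31250 rad
Load 2 — triangular load w₀=-6 kN/m (0→w₀ over full span):
  θ_2 = -w₀(2x(L-x)(L-2x)(x+2L)+x²(L-x)²)/(120LEI) = -(-6)·(2·(6/5)·(6-(6/5))·(6-2·(6/5))·((6/5)+2·6)+(6/5)²·(6-(6/5))²)/(120·6·2000) = 189/78125 rad
Load 3 — point force P=13 kN at a=4 m (b=L-a=2):
  θ_3 = -Pb²x(2aL-(3a+b)x)/(2L³EI)  [x≤a] = -13·2²·(6/5)·(2·4·6-(3·4+2)·(6/5))/(2·6³·2000) = -169/75000 rad
Load 4 — point force P=17 kN at a=18/5 m (b=L-a=12/5):
  θ_4 = -Pb²x(2aL-(3a+b)x)/(2L³EI)  [x≤a] = -17·(12/5)²·(6/5)·(2·(18/5)·6-(3·(18/5)+(12/5))·(6/5))/(2·6³·2000) = -2907/781250 rad
Superposition: θ = Σ θ_i = -138629/9375000 rad ≈ -0.014787 rad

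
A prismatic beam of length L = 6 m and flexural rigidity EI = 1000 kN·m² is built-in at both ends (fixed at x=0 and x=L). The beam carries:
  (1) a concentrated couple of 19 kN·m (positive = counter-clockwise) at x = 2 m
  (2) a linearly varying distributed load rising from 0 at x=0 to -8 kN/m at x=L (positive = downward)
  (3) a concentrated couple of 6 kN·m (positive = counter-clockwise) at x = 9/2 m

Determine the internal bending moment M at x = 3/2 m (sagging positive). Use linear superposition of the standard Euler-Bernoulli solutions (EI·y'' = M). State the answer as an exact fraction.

M(3/2) = 1367/240 kN·m

Load 1 — applied couple M₀=19 kN·m at a=2 m (b=L-a=4):
  M_1 = R_Ax - M_A  [x≤a] with R_A=38/9, M_A=0 = (38/9)·(3/2) - 0 = 19/3 kN·m
Load 2 — triangular load w₀=-8 kN/m (0→w₀ over full span):
  M_2 = 3w₀Lx/20 - w₀L²/30 - w₀x³/(6L) = 3·(-8)·6·(3/2)/20 - (-8)·6²/30 - (-8)·(3/2)³/(6·6) = -9/20 kN·m
Load 3 — applied couple M₀=6 kN·m at a=9/2 m (b=L-a=3/2):
  M_3 = R_Ax - M_A  [x≤a] with R_A=9/8, M_A=15/8 = (9/8)·(3/2) - (15/8) = -3/16 kN·m
Superposition: M = Σ M_i = 1367/240 kN·m ≈ 5.695833 kN·m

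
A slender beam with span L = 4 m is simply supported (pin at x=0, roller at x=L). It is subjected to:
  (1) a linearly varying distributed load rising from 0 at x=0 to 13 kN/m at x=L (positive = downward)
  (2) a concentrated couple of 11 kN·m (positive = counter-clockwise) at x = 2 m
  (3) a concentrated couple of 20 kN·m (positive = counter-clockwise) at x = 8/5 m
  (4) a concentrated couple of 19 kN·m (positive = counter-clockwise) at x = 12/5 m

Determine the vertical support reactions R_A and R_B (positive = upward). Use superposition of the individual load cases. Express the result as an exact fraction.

Load 1 — triangular load w₀=13 kN/m (0→w₀ over full span):
  R_A = w₀L/6 = 13·4/6 = 26/3 kN
  R_B = w₀L/3 = 13·4/3 = 52/3 kN
Load 2 — applied couple M₀=11 kN·m at a=2 m (b=L-a=2):
  R_A = M₀/L = 11/4 kN
  R_B = -M₀/L = -11/4 kN
Load 3 — applied couple M₀=20 kN·m at a=8/5 m (b=L-a=12/5):
  R_A = M₀/L = 20/4 = 5 kN
  R_B = -M₀/L = -20/4 = -5 kN
Load 4 — applied couple M₀=19 kN·m at a=12/5 m (b=L-a=8/5):
  R_A = M₀/L = 19/4 kN
  R_B = -M₀/L = -19/4 kN
Superposition: R_A = 127/6 kN, R_B = 29/6 kN

R_A = 127/6 kN, R_B = 29/6 kN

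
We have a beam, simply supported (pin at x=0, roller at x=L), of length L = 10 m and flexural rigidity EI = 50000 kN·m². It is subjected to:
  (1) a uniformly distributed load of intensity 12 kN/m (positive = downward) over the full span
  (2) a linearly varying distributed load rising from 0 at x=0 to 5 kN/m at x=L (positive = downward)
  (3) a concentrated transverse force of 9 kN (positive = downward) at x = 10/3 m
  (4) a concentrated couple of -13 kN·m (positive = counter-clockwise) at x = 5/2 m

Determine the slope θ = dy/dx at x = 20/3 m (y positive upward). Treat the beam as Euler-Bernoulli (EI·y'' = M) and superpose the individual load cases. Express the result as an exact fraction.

Load 1 — uniform load w=12 kN/m over full span:
  θ_1 = -w(L³-6Lx²+4x³)/(24EI) = -12·(10³-6·10·(20/3)²+4·(20/3)³)/(24·50000) = 13/2700 rad
Load 2 — triangular load w₀=5 kN/m (0→w₀ over full span):
  θ_2 = -w₀(7L⁴-30L²x²+15x⁴)/(360LEI) = -5·(7·10⁴-30·10²·(20/3)²+15·(20/3)⁴)/(360·10·50000) = 91/97200 rad
Load 3 — point force P=9 kN at a=10/3 m (b=L-a=20/3):
  θ_3 = -Pa(2L²-6Lx+3x²+a²)/(6LEI)  [x>a] = -9·(10/3)·(2·10²-6·10·(20/3)+3·(20/3)²+(10/3)²)/(6·10·50000) = 1/1800 rad
Load 4 — applied couple M₀=-13 kN·m at a=5/2 m (b=L-a=15/2):
  θ_4 = (M₀x²/(2L)-M₀(x-a)+C₁)/EI  [x>a] with C₁=M₀(3b²-L²)/(6L)=-715/48 = ((-13)·(20/3)²/(2·10)-(-13)·((20/3)-(5/2))+(-715/48))/50000 = 299/1440000 rad
Superposition: θ = Σ θ_i = 253273/38880000 rad ≈ 0.006514 rad

θ(20/3) = 253273/38880000 rad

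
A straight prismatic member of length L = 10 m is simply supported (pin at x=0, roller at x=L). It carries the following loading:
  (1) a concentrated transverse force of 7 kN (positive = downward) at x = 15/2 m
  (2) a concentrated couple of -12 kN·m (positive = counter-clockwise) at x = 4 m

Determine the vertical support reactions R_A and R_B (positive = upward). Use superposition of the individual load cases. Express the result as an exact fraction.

Load 1 — point force P=7 kN at a=15/2 m (b=L-a=5/2):
  R_A = Pb/L = 7·(5/2)/10 = 7/4 kN
  R_B = Pa/L = 7·(15/2)/10 = 21/4 kN
Load 2 — applied couple M₀=-12 kN·m at a=4 m (b=L-a=6):
  R_A = M₀/L = (-12)/10 = -6/5 kN
  R_B = -M₀/L = -(-12)/10 = 6/5 kN
Superposition: R_A = 11/20 kN, R_B = 129/20 kN

R_A = 11/20 kN, R_B = 129/20 kN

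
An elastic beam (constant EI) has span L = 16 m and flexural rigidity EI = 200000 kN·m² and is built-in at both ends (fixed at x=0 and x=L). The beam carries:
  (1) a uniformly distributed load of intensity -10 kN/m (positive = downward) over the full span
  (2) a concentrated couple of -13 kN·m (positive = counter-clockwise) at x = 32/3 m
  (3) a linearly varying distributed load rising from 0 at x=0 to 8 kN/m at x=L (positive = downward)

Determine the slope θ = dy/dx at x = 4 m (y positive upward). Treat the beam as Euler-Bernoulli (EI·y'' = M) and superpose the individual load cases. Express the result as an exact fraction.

Load 1 — uniform load w=-10 kN/m over full span:
  θ_1 = -wx(L-x)(L-2x)/(12EI) = -(-10)·4·(16-4)·(16-2·4)/(12·200000) = 1/625 rad
Load 2 — applied couple M₀=-13 kN·m at a=32/3 m (b=L-a=16/3):
  θ_2 = (R_Ax²/2 - M_Ax)/EI  [x≤a] with R_A=-13/12, M_A=-13/3 = ((-13/12)·4²/2 - (-13/3)·4)/200000 = 13/300000 rad
Load 3 — triangular load w₀=8 kN/m (0→w₀ over full span):
  θ_3 = -w₀(2x(L-x)(L-2x)(x+2L)+x²(L-x)²)/(120LEI) = -8·(2·4·(16-4)·(16-2·4)·(4+2·16)+4²·(16-4)²)/(120·16·200000) = -39/62500 rad
Superposition: θ = Σ θ_i = 1529/1500000 rad ≈ 0.001019 rad

θ(4) = 1529/1500000 rad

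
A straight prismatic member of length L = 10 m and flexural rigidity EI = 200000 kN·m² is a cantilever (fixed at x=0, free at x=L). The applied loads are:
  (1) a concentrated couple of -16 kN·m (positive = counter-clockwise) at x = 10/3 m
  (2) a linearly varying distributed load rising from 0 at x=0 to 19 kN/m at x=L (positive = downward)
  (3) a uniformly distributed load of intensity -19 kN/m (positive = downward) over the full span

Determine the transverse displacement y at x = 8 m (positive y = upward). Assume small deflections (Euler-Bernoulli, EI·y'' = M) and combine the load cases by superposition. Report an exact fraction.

Load 1 — applied couple M₀=-16 kN·m at a=10/3 m (b=L-a=20/3):
  y_1 = M₀a(2x-a)/(2EI)  [x>a] = (-16)·(10/3)·(2·8-(10/3))/(2·200000) = -19/11250 m
Load 2 — triangular load w₀=19 kN/m (0→w₀ over full span):
  y_2 = (w₀Lx³/12-w₀L²x²/6-w₀x⁵/(120L))/EI = (19·10·8³/12-19·10²·8²/6-19·8⁵/(120·10))/200000 = -14858/234375 m
Load 3 — uniform load w=-19 kN/m over full span:
  y_3 = -wx²(x²-4Lx+6L²)/(24EI) = -(-19)·8²·(8²-4·10·8+6·10²)/(24·200000) = 817/9375 m
Superposition: y = Σ y_i = 31027/1406250 m ≈ 0.022064 m

y(8) = 31027/1406250 m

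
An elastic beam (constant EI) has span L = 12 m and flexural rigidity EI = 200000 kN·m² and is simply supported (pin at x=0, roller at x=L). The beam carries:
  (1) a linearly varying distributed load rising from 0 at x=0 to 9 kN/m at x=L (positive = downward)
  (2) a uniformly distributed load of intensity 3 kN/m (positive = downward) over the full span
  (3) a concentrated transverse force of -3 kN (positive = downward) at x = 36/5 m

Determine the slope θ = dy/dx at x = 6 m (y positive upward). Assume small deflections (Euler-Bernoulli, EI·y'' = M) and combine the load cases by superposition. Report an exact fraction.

Load 1 — triangular load w₀=9 kN/m (0→w₀ over full span):
  θ_1 = -w₀(7L⁴-30L²x²+15x⁴)/(360LEI) = -9·(7·12⁴-30·12²·6²+15·6⁴)/(360·12·200000) = -189/2000000 rad
Load 2 — uniform load w=3 kN/m over full span:
  θ_2 = -w(L³-6Lx²+4x³)/(24EI) = -3·(12³-6·12·6²+4·6³)/(24·200000) = 0 rad
Load 3 — point force P=-3 kN at a=36/5 m (b=L-a=24/5):
  θ_3 = -Pb(L²-b²-3x²)/(6LEI)  [x≤a] = -(-3)·(24/5)·(12²-(24/5)²-3·6²)/(6·12·200000) = 81/6250000 rad
Superposition: θ = Σ θ_i = -4077/50000000 rad ≈ -0.000082 rad

θ(6) = -4077/50000000 rad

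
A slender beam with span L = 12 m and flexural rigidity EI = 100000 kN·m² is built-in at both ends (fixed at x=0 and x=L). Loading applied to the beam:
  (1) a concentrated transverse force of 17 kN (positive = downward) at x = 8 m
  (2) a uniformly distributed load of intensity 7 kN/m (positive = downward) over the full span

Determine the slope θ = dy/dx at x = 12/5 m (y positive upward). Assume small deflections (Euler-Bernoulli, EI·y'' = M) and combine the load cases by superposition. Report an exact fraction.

θ(12/5) = -5641/4687500 rad

Load 1 — point force P=17 kN at a=8 m (b=L-a=4):
  θ_1 = -Pb²x(2aL-(3a+b)x)/(2L³EI)  [x≤a] = -17·4²·(12/5)·(2·8·12-(3·8+4)·(12/5))/(2·12³·100000) = -221/937500 rad
Load 2 — uniform load w=7 kN/m over full span:
  θ_2 = -wx(L-x)(L-2x)/(12EI) = -7·(12/5)·(12-(12/5))·(12-2·(12/5))/(12·100000) = -378/390625 rad
Superposition: θ = Σ θ_i = -5641/4687500 rad ≈ -0.001203 rad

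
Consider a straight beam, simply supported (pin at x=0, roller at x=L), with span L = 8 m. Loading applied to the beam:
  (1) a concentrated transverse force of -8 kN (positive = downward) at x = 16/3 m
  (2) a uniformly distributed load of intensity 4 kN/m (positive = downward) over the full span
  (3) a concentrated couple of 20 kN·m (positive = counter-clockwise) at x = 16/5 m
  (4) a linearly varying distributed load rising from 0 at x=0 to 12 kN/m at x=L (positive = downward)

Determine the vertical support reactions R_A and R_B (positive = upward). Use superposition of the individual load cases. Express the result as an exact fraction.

Load 1 — point force P=-8 kN at a=16/3 m (b=L-a=8/3):
  R_A = Pb/L = (-8)·(8/3)/8 = -8/3 kN
  R_B = Pa/L = (-8)·(16/3)/8 = -16/3 kN
Load 2 — uniform load w=4 kN/m over full span:
  R_A = wL/2 = 4·8/2 = 16 kN
  R_B = wL/2 = 4·8/2 = 16 kN
Load 3 — applied couple M₀=20 kN·m at a=16/5 m (b=L-a=24/5):
  R_A = M₀/L = 20/8 = 5/2 kN
  R_B = -M₀/L = -20/8 = -5/2 kN
Load 4 — triangular load w₀=12 kN/m (0→w₀ over full span):
  R_A = w₀L/6 = 12·8/6 = 16 kN
  R_B = w₀L/3 = 12·8/3 = 32 kN
Superposition: R_A = 191/6 kN, R_B = 241/6 kN

R_A = 191/6 kN, R_B = 241/6 kN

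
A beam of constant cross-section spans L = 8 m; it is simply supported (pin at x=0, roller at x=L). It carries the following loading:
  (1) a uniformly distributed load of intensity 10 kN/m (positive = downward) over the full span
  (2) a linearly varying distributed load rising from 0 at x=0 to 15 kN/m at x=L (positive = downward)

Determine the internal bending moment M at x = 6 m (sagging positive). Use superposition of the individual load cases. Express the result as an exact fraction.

M(6) = 225/2 kN·m

Load 1 — uniform load w=10 kN/m over full span:
  M_1 = wx(L-x)/2 = 10·6·(8-6)/2 = 60 kN·m
Load 2 — triangular load w₀=15 kN/m (0→w₀ over full span):
  M_2 = w₀Lx/6 - w₀x³/(6L) = 15·8·6/6 - 15·6³/(6·8) = 105/2 kN·m
Superposition: M = Σ M_i = 225/2 kN·m ≈ 112.500000 kN·m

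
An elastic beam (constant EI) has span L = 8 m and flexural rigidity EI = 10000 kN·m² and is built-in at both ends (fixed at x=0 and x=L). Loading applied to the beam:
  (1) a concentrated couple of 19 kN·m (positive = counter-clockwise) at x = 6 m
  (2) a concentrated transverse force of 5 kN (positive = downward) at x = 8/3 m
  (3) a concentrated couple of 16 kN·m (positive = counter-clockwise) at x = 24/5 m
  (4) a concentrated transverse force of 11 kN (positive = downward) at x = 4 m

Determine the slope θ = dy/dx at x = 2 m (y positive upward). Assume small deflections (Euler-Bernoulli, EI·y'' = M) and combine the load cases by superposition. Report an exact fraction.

Load 1 — applied couple M₀=19 kN·m at a=6 m (b=L-a=2):
  θ_1 = (R_Ax²/2 - M_Ax)/EI  [x≤a] with R_A=171/64, M_A=95/16 = ((171/64)·2²/2 - (95/16)·2)/10000 = -209/320000 rad
Load 2 — point force P=5 kN at a=8/3 m (b=L-a=16/3):
  θ_2 = -Pb²x(2aL-(3a+b)x)/(2L³EI)  [x≤a] = -5·(16/3)²·2·(2·(8/3)·8-(3·(8/3)+(16/3))·2)/(2·8³·10000) = -1/2250 rad
Load 3 — applied couple M₀=16 kN·m at a=24/5 m (b=L-a=16/5):
  θ_3 = (R_Ax²/2 - M_Ax)/EI  [x≤a] with R_A=72/25, M_A=128/25 = ((72/25)·2²/2 - (128/25)·2)/10000 = -7/15625 rad
Load 4 — point force P=11 kN at a=4 m (b=L-a=4):
  θ_4 = -Pb²x(2aL-(3a+b)x)/(2L³EI)  [x≤a] = -11·4²·2·(2·4·8-(3·4+4)·2)/(2·8³·10000) = -11/10000 rad
Superposition: θ = Σ θ_i = -190481/72000000 rad ≈ -0.002646 rad

θ(2) = -190481/72000000 rad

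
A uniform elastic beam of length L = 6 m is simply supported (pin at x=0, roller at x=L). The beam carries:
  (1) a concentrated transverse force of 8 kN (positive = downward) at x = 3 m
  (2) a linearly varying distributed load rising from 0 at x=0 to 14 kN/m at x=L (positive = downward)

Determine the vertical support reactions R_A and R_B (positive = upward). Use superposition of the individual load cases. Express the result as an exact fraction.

R_A = 18 kN, R_B = 32 kN

Load 1 — point force P=8 kN at a=3 m (b=L-a=3):
  R_A = Pb/L = 8·3/6 = 4 kN
  R_B = Pa/L = 8·3/6 = 4 kN
Load 2 — triangular load w₀=14 kN/m (0→w₀ over full span):
  R_A = w₀L/6 = 14·6/6 = 14 kN
  R_B = w₀L/3 = 14·6/3 = 28 kN
Superposition: R_A = 18 kN, R_B = 32 kN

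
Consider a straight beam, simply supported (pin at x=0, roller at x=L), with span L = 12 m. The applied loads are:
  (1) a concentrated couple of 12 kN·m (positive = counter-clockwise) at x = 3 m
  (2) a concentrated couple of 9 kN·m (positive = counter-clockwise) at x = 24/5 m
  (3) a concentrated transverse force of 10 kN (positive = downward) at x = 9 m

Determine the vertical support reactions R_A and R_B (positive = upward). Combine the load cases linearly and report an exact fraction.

R_A = 17/4 kN, R_B = 23/4 kN

Load 1 — applied couple M₀=12 kN·m at a=3 m (b=L-a=9):
  R_A = M₀/L = 12/12 = 1 kN
  R_B = -M₀/L = -12/12 = -1 kN
Load 2 — applied couple M₀=9 kN·m at a=24/5 m (b=L-a=36/5):
  R_A = M₀/L = 9/12 = 3/4 kN
  R_B = -M₀/L = -9/12 = -3/4 kN
Load 3 — point force P=10 kN at a=9 m (b=L-a=3):
  R_A = Pb/L = 10·3/12 = 5/2 kN
  R_B = Pa/L = 10·9/12 = 15/2 kN
Superposition: R_A = 17/4 kN, R_B = 23/4 kN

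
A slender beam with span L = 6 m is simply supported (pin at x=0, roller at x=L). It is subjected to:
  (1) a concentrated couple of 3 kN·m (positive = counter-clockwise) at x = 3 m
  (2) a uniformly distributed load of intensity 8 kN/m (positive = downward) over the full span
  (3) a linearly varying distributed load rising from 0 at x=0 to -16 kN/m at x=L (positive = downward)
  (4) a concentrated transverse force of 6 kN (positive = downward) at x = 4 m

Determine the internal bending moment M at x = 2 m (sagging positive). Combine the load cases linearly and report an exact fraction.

M(2) = 77/9 kN·m

Load 1 — applied couple M₀=3 kN·m at a=3 m (b=L-a=3):
  M_1 = M₀x/L  [x≤a] = 3·2/6 = 1 kN·m
Load 2 — uniform load w=8 kN/m over full span:
  M_2 = wx(L-x)/2 = 8·2·(6-2)/2 = 32 kN·m
Load 3 — triangular load w₀=-16 kN/m (0→w₀ over full span):
  M_3 = w₀Lx/6 - w₀x³/(6L) = (-16)·6·2/6 - (-16)·2³/(6·6) = -256/9 kN·m
Load 4 — point force P=6 kN at a=4 m (b=L-a=2):
  M_4 = Pbx/L  [x≤a] = 6·2·2/6 = 4 kN·m
Superposition: M = Σ M_i = 77/9 kN·m ≈ 8.555556 kN·m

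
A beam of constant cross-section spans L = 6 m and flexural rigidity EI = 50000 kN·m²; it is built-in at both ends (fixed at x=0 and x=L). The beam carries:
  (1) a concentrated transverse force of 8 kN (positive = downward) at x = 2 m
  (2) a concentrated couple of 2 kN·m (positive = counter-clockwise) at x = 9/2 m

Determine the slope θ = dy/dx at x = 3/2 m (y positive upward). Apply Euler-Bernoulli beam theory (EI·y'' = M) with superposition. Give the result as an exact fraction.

θ(3/2) = -289/3200000 rad

Load 1 — point force P=8 kN at a=2 m (b=L-a=4):
  θ_1 = -Pb²x(2aL-(3a+b)x)/(2L³EI)  [x≤a] = -8·4²·(3/2)·(2·2·6-(3·2+4)·(3/2))/(2·6³·50000) = -1/12500 rad
Load 2 — applied couple M₀=2 kN·m at a=9/2 m (b=L-a=3/2):
  θ_2 = (R_Ax²/2 - M_Ax)/EI  [x≤a] with R_A=3/8, M_A=5/8 = ((3/8)·(3/2)²/2 - (5/8)·(3/2))/50000 = -33/3200000 rad
Superposition: θ = Σ θ_i = -289/3200000 rad ≈ -0.000090 rad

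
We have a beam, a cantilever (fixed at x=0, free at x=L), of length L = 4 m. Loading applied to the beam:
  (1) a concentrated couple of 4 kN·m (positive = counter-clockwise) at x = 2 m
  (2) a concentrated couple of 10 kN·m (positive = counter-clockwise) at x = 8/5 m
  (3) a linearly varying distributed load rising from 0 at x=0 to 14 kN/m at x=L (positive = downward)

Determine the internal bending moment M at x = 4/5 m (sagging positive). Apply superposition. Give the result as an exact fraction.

Load 1 — applied couple M₀=4 kN·m at a=2 m (b=L-a=2):
  M_1 = M₀  [x≤a] = 4 = 4 kN·m
Load 2 — applied couple M₀=10 kN·m at a=8/5 m (b=L-a=12/5):
  M_2 = M₀  [x≤a] = 10 = 10 kN·m
Load 3 — triangular load w₀=14 kN/m (0→w₀ over full span):
  M_3 = w₀Lx/2 - w₀L²/3 - w₀x³/(6L) = 14·4·(4/5)/2 - 14·4²/3 - 14·(4/5)³/(6·4) = -19712/375 kN·m
Superposition: M = Σ M_i = -14462/375 kN·m ≈ -38.565333 kN·m

M(4/5) = -14462/375 kN·m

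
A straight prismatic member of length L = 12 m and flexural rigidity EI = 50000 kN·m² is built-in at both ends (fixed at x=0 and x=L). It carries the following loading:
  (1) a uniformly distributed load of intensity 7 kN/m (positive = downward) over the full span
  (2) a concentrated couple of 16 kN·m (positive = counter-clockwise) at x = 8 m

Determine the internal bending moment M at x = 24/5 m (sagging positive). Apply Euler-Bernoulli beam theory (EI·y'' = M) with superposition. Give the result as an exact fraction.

Load 1 — uniform load w=7 kN/m over full span:
  M_1 = wLx/2 - wL²/12 - wx²/2 = 7·12·(24/5)/2 - 7·12²/12 - 7·(24/5)²/2 = 924/25 kN·m
Load 2 — applied couple M₀=16 kN·m at a=8 m (b=L-a=4):
  M_2 = R_Ax - M_A  [x≤a] with R_A=16/9, M_A=16/3 = (16/9)·(24/5) - (16/3) = 16/5 kN·m
Superposition: M = Σ M_i = 1004/25 kN·m ≈ 40.160000 kN·m

M(24/5) = 1004/25 kN·m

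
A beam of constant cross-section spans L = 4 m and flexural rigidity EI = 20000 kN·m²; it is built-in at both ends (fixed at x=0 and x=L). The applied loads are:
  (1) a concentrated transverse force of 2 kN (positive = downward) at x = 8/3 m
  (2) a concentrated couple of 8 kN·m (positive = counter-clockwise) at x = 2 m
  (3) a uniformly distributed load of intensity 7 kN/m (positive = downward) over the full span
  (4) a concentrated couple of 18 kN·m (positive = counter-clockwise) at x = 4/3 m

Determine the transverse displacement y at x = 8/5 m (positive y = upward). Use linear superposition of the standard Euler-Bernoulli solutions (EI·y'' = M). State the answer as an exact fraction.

y(8/5) = -5573/63281250 m

Load 1 — point force P=2 kN at a=8/3 m (b=L-a=4/3):
  y_1 = -Pb²x²(3aL-(3a+b)x)/(6L³EI)  [x≤a] = -2·(4/3)²·(8/5)²·(3·(8/3)·4-(3·(8/3)+(4/3))·(8/5))/(6·4³·20000) = -128/6328125 m
Load 2 — applied couple M₀=8 kN·m at a=2 m (b=L-a=2):
  y_2 = (R_Ax³/6 - M_Ax²/2)/EI  [x≤a] with R_A=3, M_A=2 = (3·(8/5)³/6 - 2·(8/5)²/2)/20000 = -2/78125 m
Load 3 — uniform load w=7 kN/m over full span:
  y_3 = -wx²(L-x)²/(24EI) = -7·(8/5)²·(4-(8/5))²/(24·20000) = -84/390625 m
Load 4 — applied couple M₀=18 kN·m at a=4/3 m (b=L-a=8/3):
  y_4 = (R_Ax³/6 - M_Ax²/2 - M₀(x-a)²/2)/EI  [x>a] with R_A=6, M_A=0 = (6·(8/5)³/6 - 0·(8/5)²/2 - 18·((8/5)-(4/3))²/2)/20000 = 27/156250 m
Superposition: y = Σ y_i = -5573/63281250 m ≈ -0.000088 m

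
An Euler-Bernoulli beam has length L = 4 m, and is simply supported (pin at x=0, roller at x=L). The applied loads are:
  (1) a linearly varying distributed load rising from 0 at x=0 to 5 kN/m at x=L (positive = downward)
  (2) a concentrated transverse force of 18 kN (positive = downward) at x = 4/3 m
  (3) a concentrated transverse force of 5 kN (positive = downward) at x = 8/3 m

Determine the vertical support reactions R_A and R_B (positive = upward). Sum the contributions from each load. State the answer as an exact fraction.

Load 1 — triangular load w₀=5 kN/m (0→w₀ over full span):
  R_A = w₀L/6 = 5·4/6 = 10/3 kN
  R_B = w₀L/3 = 5·4/3 = 20/3 kN
Load 2 — point force P=18 kN at a=4/3 m (b=L-a=8/3):
  R_A = Pb/L = 18·(8/3)/4 = 12 kN
  R_B = Pa/L = 18·(4/3)/4 = 6 kN
Load 3 — point force P=5 kN at a=8/3 m (b=L-a=4/3):
  R_A = Pb/L = 5·(4/3)/4 = 5/3 kN
  R_B = Pa/L = 5·(8/3)/4 = 10/3 kN
Superposition: R_A = 17 kN, R_B = 16 kN

R_A = 17 kN, R_B = 16 kN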